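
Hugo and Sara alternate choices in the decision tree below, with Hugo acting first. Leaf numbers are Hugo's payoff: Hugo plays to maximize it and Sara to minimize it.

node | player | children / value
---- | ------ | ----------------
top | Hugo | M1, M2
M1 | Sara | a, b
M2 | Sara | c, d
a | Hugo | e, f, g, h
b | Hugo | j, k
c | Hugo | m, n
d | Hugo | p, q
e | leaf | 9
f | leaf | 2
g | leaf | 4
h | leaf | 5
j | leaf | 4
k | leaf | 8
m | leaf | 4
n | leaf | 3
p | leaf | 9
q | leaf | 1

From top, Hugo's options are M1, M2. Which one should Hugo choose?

a (Hugo): max(9, 2, 4, 5) = 9
b (Hugo): max(4, 8) = 8
M1 (Sara): min(9, 8) = 8
c (Hugo): max(4, 3) = 4
d (Hugo): max(9, 1) = 9
M2 (Sara): min(4, 9) = 4
top (Hugo): max(8, 4) = 8
Hugo at top wants the highest of {M1=8, M2=4}, so chooses M1.

M1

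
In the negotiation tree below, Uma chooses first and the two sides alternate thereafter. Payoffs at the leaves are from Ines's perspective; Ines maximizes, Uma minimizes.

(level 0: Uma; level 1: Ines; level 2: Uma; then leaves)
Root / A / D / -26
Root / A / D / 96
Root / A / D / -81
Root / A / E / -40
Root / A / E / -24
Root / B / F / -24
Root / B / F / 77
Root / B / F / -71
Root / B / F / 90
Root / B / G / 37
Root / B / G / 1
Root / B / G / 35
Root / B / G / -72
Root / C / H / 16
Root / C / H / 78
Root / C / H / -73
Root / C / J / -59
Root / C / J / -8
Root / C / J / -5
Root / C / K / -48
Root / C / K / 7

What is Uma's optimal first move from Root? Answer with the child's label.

D (Uma): min(-26, 96, -81) = -81
E (Uma): min(-40, -24) = -40
A (Ines): max(-81, -40) = -40
F (Uma): min(-24, 77, -71, 90) = -71
G (Uma): min(37, 1, 35, -72) = -72
B (Ines): max(-71, -72) = -71
H (Uma): min(16, 78, -73) = -73
J (Uma): min(-59, -8, -5) = -59
K (Uma): min(-48, 7) = -48
C (Ines): max(-73, -59, -48) = -48
Root (Uma): min(-40, -71, -48) = -71
Uma at Root wants the lowest of {A=-40, B=-71, C=-48}, so chooses B.

B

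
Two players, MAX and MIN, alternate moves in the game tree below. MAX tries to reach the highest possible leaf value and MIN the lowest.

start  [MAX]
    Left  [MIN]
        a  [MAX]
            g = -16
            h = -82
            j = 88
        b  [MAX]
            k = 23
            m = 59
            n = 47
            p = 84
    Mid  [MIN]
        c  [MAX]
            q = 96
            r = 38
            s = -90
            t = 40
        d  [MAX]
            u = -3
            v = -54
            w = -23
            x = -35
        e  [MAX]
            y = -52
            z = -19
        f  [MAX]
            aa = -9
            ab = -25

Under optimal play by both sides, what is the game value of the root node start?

84

a (MAX): max(-16, -82, 88) = 88
b (MAX): max(23, 59, 47, 84) = 84
Left (MIN): min(88, 84) = 84
c (MAX): max(96, 38, -90, 40) = 96
d (MAX): max(-3, -54, -23, -35) = -3
e (MAX): max(-52, -19) = -19
f (MAX): max(-9, -25) = -9
Mid (MIN): min(96, -3, -19, -9) = -19
start (MAX): max(84, -19) = 84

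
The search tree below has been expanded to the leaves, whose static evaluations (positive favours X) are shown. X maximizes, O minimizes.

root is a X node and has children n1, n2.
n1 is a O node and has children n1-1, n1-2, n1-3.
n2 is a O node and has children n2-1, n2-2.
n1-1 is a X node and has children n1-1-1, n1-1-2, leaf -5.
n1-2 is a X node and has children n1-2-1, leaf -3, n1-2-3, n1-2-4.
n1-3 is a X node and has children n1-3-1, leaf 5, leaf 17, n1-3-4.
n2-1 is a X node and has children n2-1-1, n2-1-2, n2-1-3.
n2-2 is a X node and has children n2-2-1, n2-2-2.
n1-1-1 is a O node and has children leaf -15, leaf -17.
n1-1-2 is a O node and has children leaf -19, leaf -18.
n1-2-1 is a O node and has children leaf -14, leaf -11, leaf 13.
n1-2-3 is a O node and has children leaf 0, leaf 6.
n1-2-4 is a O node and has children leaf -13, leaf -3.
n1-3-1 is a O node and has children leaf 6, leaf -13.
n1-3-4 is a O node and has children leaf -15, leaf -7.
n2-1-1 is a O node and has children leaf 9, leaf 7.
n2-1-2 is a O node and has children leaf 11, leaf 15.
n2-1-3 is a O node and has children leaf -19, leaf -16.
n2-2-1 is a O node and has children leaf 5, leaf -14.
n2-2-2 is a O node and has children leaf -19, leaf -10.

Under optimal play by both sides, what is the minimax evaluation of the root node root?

-5

n1-1-1 (O): min(-15, -17) = -17
n1-1-2 (O): min(-19, -18) = -19
n1-1 (X): max(-17, -19, -5) = -5
n1-2-1 (O): min(-14, -11, 13) = -14
n1-2-3 (O): min(0, 6) = 0
n1-2-4 (O): min(-13, -3) = -13
n1-2 (X): max(-14, -3, 0, -13) = 0
n1-3-1 (O): min(6, -13) = -13
n1-3-4 (O): min(-15, -7) = -15
n1-3 (X): max(-13, 5, 17, -15) = 17
n1 (O): min(-5, 0, 17) = -5
n2-1-1 (O): min(9, 7) = 7
n2-1-2 (O): min(11, 15) = 11
n2-1-3 (O): min(-19, -16) = -19
n2-1 (X): max(7, 11, -19) = 11
n2-2-1 (O): min(5, -14) = -14
n2-2-2 (O): min(-19, -10) = -19
n2-2 (X): max(-14, -19) = -14
n2 (O): min(11, -14) = -14
root (X): max(-5, -14) = -5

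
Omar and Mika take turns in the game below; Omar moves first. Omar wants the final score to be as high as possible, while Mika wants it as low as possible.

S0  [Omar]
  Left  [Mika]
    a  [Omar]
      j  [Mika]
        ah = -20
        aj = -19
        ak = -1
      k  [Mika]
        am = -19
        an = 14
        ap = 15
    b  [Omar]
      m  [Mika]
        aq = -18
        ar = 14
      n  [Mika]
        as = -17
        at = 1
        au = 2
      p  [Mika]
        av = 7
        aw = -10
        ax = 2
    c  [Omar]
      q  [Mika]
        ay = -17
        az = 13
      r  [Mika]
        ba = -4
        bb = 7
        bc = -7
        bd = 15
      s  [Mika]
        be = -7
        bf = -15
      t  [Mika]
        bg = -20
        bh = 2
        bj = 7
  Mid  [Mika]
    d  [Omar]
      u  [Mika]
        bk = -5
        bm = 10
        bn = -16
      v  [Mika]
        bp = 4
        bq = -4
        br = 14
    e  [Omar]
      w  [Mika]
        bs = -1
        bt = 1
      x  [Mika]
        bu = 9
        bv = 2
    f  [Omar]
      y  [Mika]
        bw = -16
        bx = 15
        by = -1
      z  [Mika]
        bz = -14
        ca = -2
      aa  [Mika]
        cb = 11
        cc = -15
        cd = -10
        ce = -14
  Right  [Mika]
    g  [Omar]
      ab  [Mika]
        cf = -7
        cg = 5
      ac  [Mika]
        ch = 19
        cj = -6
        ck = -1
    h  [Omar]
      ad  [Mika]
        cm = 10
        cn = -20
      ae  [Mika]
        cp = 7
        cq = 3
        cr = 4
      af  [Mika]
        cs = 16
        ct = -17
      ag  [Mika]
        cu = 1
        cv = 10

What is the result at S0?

j (Mika): min(-20, -19, -1) = -20
k (Mika): min(-19, 14, 15) = -19
a (Omar): max(-20, -19) = -19
m (Mika): min(-18, 14) = -18
n (Mika): min(-17, 1, 2) = -17
p (Mika): min(7, -10, 2) = -10
b (Omar): max(-18, -17, -10) = -10
q (Mika): min(-17, 13) = -17
r (Mika): min(-4, 7, -7, 15) = -7
s (Mika): min(-7, -15) = -15
t (Mika): min(-20, 2, 7) = -20
c (Omar): max(-17, -7, -15, -20) = -7
Left (Mika): min(-19, -10, -7) = -19
u (Mika): min(-5, 10, -16) = -16
v (Mika): min(4, -4, 14) = -4
d (Omar): max(-16, -4) = -4
w (Mika): min(-1, 1) = -1
x (Mika): min(9, 2) = 2
e (Omar): max(-1, 2) = 2
y (Mika): min(-16, 15, -1) = -16
z (Mika): min(-14, -2) = -14
aa (Mika): min(11, -15, -10, -14) = -15
f (Omar): max(-16, -14, -15) = -14
Mid (Mika): min(-4, 2, -14) = -14
ab (Mika): min(-7, 5) = -7
ac (Mika): min(19, -6, -1) = -6
g (Omar): max(-7, -6) = -6
ad (Mika): min(10, -20) = -20
ae (Mika): min(7, 3, 4) = 3
af (Mika): min(16, -17) = -17
ag (Mika): min(1, 10) = 1
h (Omar): max(-20, 3, -17, 1) = 3
Right (Mika): min(-6, 3) = -6
S0 (Omar): max(-19, -14, -6) = -6

-6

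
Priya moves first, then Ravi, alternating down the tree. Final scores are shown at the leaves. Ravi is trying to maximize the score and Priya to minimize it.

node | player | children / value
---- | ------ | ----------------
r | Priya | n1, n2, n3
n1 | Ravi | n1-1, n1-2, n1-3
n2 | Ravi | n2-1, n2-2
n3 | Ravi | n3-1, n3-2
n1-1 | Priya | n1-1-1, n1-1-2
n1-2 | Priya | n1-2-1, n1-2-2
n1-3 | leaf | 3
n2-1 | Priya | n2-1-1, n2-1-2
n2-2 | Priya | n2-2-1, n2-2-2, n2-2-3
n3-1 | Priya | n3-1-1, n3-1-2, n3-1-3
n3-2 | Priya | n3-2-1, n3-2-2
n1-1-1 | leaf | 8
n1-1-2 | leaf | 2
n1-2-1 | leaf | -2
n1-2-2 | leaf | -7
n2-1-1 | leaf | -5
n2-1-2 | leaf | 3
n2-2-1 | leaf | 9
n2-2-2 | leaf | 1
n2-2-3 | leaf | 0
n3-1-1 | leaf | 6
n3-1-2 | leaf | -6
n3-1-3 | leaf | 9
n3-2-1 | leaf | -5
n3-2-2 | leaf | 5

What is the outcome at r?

n1-1 (Priya): min(8, 2) = 2
n1-2 (Priya): min(-2, -7) = -7
n1 (Ravi): max(2, -7, 3) = 3
n2-1 (Priya): min(-5, 3) = -5
n2-2 (Priya): min(9, 1, 0) = 0
n2 (Ravi): max(-5, 0) = 0
n3-1 (Priya): min(6, -6, 9) = -6
n3-2 (Priya): min(-5, 5) = -5
n3 (Ravi): max(-6, -5) = -5
r (Priya): min(3, 0, -5) = -5

-5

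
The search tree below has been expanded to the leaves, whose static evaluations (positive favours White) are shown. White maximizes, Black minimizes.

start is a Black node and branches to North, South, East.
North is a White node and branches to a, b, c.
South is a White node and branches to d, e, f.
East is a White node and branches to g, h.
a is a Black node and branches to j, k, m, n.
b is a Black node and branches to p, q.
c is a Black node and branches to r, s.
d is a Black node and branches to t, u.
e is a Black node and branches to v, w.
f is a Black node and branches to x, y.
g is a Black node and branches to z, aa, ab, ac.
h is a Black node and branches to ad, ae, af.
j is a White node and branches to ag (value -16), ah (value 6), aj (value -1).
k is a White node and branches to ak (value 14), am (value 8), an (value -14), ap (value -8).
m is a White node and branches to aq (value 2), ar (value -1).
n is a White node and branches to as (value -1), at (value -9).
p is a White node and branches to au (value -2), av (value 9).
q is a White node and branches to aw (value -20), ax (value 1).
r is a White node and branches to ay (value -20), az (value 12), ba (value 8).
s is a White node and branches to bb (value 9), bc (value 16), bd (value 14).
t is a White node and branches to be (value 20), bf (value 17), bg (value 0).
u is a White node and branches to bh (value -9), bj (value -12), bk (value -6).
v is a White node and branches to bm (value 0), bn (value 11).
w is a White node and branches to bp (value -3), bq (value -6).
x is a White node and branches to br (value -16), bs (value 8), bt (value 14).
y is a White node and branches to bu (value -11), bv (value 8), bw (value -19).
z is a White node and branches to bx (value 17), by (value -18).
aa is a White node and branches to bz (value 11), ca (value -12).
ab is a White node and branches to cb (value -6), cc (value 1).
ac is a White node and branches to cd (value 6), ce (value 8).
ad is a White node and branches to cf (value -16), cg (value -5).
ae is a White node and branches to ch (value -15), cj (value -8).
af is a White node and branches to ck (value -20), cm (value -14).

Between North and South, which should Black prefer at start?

j (White): max(-16, 6, -1) = 6
k (White): max(14, 8, -14, -8) = 14
m (White): max(2, -1) = 2
n (White): max(-1, -9) = -1
a (Black): min(6, 14, 2, -1) = -1
p (White): max(-2, 9) = 9
q (White): max(-20, 1) = 1
b (Black): min(9, 1) = 1
r (White): max(-20, 12, 8) = 12
s (White): max(9, 16, 14) = 16
c (Black): min(12, 16) = 12
North (White): max(-1, 1, 12) = 12
t (White): max(20, 17, 0) = 20
u (White): max(-9, -12, -6) = -6
d (Black): min(20, -6) = -6
v (White): max(0, 11) = 11
w (White): max(-3, -6) = -3
e (Black): min(11, -3) = -3
x (White): max(-16, 8, 14) = 14
y (White): max(-11, 8, -19) = 8
f (Black): min(14, 8) = 8
South (White): max(-6, -3, 8) = 8
Black prefers the lower value; North=12, South=8. South is better since 8 < 12.

South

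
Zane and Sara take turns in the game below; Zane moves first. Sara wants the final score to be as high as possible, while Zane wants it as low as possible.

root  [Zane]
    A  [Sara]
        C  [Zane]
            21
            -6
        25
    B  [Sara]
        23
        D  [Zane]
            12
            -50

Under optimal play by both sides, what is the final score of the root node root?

C (Zane): min(21, -6) = -6
A (Sara): max(-6, 25) = 25
D (Zane): min(12, -50) = -50
B (Sara): max(23, -50) = 23
root (Zane): min(25, 23) = 23

23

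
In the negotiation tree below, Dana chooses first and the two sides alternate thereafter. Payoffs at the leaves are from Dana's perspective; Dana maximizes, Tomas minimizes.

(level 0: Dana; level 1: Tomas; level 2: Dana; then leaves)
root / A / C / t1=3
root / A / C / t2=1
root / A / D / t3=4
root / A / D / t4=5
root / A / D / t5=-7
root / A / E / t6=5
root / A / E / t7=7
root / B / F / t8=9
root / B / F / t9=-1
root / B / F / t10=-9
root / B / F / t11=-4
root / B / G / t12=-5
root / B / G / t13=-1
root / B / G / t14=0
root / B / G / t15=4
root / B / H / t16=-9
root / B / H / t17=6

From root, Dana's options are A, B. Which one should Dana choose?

B

C (Dana): max(3, 1) = 3
D (Dana): max(4, 5, -7) = 5
E (Dana): max(5, 7) = 7
A (Tomas): min(3, 5, 7) = 3
F (Dana): max(9, -1, -9, -4) = 9
G (Dana): max(-5, -1, 0, 4) = 4
H (Dana): max(-9, 6) = 6
B (Tomas): min(9, 4, 6) = 4
root (Dana): max(3, 4) = 4
Dana at root wants the highest of {A=3, B=4}, so chooses B.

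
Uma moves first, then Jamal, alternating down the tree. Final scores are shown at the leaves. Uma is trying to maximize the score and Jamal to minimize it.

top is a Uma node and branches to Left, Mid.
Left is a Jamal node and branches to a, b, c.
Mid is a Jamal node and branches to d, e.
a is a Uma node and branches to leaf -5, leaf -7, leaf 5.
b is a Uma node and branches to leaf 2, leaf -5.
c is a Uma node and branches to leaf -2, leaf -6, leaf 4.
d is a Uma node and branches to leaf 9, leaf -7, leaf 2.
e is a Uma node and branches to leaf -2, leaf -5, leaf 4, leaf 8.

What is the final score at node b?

b (Uma): max(2, -5) = 2

2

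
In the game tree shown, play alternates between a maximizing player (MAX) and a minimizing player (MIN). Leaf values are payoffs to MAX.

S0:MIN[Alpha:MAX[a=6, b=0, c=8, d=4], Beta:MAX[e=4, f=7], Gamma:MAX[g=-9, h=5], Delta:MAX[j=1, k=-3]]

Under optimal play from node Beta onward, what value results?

Beta (MAX): max(4, 7) = 7

7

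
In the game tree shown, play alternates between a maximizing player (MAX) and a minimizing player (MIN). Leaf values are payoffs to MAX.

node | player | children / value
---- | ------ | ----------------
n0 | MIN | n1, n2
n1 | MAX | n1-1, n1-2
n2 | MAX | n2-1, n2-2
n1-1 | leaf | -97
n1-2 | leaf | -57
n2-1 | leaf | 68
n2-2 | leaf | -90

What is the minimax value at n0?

-57

n1 (MAX): max(-97, -57) = -57
n2 (MAX): max(68, -90) = 68
n0 (MIN): min(-57, 68) = -57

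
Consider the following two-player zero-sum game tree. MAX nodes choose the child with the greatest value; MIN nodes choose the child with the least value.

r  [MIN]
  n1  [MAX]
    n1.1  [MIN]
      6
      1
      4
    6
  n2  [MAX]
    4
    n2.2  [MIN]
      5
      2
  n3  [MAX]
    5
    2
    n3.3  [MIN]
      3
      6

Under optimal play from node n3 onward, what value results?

5

n3.3 (MIN): min(3, 6) = 3
n3 (MAX): max(5, 2, 3) = 5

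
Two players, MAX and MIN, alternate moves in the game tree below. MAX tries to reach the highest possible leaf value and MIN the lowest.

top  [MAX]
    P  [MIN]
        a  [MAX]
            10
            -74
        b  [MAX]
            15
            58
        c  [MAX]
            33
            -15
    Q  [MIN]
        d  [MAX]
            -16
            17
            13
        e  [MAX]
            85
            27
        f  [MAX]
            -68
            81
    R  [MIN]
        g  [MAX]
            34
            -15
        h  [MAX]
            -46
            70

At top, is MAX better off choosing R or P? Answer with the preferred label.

g (MAX): max(34, -15) = 34
h (MAX): max(-46, 70) = 70
R (MIN): min(34, 70) = 34
a (MAX): max(10, -74) = 10
b (MAX): max(15, 58) = 58
c (MAX): max(33, -15) = 33
P (MIN): min(10, 58, 33) = 10
MAX prefers the higher value; R=34, P=10. R is better since 34 > 10.

R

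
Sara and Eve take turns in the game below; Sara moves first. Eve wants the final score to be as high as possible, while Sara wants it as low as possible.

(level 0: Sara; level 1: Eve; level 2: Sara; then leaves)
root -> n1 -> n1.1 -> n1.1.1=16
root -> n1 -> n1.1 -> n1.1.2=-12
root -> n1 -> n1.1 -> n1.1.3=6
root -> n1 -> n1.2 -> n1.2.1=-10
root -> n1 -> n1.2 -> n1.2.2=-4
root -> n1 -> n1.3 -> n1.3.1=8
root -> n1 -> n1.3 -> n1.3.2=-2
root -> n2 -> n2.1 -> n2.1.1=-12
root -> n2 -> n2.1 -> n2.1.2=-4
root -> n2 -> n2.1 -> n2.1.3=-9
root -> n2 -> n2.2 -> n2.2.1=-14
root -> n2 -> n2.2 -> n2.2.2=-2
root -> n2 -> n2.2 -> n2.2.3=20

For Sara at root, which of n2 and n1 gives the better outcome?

n2

n2.1 (Sara): min(-12, -4, -9) = -12
n2.2 (Sara): min(-14, -2, 20) = -14
n2 (Eve): max(-12, -14) = -12
n1.1 (Sara): min(16, -12, 6) = -12
n1.2 (Sara): min(-10, -4) = -10
n1.3 (Sara): min(8, -2) = -2
n1 (Eve): max(-12, -10, -2) = -2
Sara prefers the lower value; n2=-12, n1=-2. n2 is better since -12 < -2.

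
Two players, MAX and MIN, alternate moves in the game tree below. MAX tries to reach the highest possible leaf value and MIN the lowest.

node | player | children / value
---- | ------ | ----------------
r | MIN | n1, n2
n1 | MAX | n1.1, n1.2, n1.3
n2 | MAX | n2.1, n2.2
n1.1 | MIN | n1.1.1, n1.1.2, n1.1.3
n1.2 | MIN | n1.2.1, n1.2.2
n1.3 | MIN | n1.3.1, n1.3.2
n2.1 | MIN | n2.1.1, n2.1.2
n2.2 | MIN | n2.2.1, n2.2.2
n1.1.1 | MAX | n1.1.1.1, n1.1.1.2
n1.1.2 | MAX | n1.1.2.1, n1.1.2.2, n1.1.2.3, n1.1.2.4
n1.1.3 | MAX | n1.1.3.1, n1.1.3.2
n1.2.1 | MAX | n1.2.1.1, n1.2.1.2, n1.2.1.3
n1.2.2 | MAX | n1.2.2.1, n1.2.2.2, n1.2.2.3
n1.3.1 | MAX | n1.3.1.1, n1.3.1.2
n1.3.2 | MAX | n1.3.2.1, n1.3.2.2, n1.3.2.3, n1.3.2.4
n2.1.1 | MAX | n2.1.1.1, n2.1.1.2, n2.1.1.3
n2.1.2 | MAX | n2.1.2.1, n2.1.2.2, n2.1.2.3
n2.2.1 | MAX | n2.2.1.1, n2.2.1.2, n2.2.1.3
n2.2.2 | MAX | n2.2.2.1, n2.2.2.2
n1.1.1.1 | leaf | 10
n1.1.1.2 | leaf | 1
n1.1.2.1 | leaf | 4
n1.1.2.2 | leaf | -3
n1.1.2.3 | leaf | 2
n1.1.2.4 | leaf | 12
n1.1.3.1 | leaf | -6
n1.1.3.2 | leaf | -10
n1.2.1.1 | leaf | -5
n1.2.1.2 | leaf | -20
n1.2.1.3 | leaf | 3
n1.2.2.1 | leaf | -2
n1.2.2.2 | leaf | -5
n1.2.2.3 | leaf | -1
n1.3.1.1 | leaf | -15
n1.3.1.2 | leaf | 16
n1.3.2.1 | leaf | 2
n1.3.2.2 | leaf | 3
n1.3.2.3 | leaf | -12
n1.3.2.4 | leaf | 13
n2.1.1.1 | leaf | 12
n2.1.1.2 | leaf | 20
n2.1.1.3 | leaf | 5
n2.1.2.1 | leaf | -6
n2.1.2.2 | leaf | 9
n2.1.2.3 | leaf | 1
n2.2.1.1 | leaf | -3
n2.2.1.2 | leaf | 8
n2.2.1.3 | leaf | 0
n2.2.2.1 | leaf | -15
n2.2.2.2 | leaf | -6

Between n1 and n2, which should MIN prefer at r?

n1.1.1 (MAX): max(10, 1) = 10
n1.1.2 (MAX): max(4, -3, 2, 12) = 12
n1.1.3 (MAX): max(-6, -10) = -6
n1.1 (MIN): min(10, 12, -6) = -6
n1.2.1 (MAX): max(-5, -20, 3) = 3
n1.2.2 (MAX): max(-2, -5, -1) = -1
n1.2 (MIN): min(3, -1) = -1
n1.3.1 (MAX): max(-15, 16) = 16
n1.3.2 (MAX): max(2, 3, -12, 13) = 13
n1.3 (MIN): min(16, 13) = 13
n1 (MAX): max(-6, -1, 13) = 13
n2.1.1 (MAX): max(12, 20, 5) = 20
n2.1.2 (MAX): max(-6, 9, 1) = 9
n2.1 (MIN): min(20, 9) = 9
n2.2.1 (MAX): max(-3, 8, 0) = 8
n2.2.2 (MAX): max(-15, -6) = -6
n2.2 (MIN): min(8, -6) = -6
n2 (MAX): max(9, -6) = 9
MIN prefers the lower value; n1=13, n2=9. n2 is better since 9 < 13.

n2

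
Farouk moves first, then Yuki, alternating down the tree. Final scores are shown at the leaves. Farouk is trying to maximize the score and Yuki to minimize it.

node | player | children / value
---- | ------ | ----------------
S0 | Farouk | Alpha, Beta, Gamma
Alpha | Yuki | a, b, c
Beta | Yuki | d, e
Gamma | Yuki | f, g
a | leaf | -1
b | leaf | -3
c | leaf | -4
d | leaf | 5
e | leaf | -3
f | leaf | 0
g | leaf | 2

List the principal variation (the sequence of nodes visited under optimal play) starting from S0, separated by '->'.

S0 -> Gamma -> f

Alpha (Yuki): min(-1, -3, -4) = -4
Beta (Yuki): min(5, -3) = -3
Gamma (Yuki): min(0, 2) = 0
S0 (Farouk): max(-4, -3, 0) = 0
At S0, Farouk picks Gamma (highest: 0).
At Gamma, Yuki picks f (lowest: 0).
Terminal value 0.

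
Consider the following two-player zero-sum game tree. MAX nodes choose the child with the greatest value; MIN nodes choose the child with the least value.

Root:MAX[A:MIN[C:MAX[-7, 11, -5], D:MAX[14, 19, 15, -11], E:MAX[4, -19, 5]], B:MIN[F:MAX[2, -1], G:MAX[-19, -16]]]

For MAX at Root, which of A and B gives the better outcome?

A

C (MAX): max(-7, 11, -5) = 11
D (MAX): max(14, 19, 15, -11) = 19
E (MAX): max(4, -19, 5) = 5
A (MIN): min(11, 19, 5) = 5
F (MAX): max(2, -1) = 2
G (MAX): max(-19, -16) = -16
B (MIN): min(2, -16) = -16
MAX prefers the higher value; A=5, B=-16. A is better since 5 > -16.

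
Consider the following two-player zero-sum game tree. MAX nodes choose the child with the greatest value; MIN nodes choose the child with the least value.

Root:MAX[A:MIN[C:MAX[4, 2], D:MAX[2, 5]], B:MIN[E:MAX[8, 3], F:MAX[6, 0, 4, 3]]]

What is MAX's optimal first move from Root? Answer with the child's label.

C (MAX): max(4, 2) = 4
D (MAX): max(2, 5) = 5
A (MIN): min(4, 5) = 4
E (MAX): max(8, 3) = 8
F (MAX): max(6, 0, 4, 3) = 6
B (MIN): min(8, 6) = 6
Root (MAX): max(4, 6) = 6
MAX at Root wants the highest of {A=4, B=6}, so chooses B.

B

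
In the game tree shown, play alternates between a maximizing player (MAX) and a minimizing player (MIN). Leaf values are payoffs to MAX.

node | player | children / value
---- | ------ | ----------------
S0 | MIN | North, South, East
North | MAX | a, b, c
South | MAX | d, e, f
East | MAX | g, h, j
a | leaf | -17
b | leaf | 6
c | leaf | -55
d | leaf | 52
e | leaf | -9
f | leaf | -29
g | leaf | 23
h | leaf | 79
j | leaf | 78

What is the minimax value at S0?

North (MAX): max(-17, 6, -55) = 6
South (MAX): max(52, -9, -29) = 52
East (MAX): max(23, 79, 78) = 79
S0 (MIN): min(6, 52, 79) = 6

6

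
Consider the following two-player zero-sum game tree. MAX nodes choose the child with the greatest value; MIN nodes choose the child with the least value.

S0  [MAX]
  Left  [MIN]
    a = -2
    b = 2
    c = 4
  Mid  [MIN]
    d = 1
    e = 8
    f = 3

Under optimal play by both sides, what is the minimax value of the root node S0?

Left (MIN): min(-2, 2, 4) = -2
Mid (MIN): min(1, 8, 3) = 1
S0 (MAX): max(-2, 1) = 1

1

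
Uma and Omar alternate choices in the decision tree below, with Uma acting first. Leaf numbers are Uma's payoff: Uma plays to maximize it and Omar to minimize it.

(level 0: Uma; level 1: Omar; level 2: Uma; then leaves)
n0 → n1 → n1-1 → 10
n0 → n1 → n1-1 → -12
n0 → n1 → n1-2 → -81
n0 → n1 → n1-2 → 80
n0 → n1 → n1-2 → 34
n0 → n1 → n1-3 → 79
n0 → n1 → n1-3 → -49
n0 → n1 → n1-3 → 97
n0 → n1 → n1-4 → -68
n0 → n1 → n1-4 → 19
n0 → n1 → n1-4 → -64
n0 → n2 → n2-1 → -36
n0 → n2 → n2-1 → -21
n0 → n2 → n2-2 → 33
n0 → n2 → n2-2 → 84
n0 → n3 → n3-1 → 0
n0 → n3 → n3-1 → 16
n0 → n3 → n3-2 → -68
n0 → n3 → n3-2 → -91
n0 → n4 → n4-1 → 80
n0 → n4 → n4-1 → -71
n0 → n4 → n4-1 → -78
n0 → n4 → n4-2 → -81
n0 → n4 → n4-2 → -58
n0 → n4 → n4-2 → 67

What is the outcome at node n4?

67

n4-1 (Uma): max(80, -71, -78) = 80
n4-2 (Uma): max(-81, -58, 67) = 67
n4 (Omar): min(80, 67) = 67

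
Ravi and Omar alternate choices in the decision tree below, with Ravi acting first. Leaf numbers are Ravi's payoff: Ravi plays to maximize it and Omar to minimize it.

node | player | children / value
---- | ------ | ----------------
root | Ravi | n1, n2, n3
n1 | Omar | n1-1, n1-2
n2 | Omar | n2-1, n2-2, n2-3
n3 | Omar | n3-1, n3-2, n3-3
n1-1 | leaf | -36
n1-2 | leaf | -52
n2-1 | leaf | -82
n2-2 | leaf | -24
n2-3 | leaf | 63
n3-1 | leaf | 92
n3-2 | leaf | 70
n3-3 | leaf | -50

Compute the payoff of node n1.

n1 (Omar): min(-36, -52) = -52

-52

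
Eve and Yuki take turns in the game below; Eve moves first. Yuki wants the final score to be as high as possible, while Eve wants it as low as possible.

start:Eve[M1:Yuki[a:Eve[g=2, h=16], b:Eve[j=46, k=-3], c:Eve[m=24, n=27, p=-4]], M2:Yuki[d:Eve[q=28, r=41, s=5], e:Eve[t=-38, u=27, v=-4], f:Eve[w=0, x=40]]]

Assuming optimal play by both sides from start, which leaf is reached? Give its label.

a (Eve): min(2, 16) = 2
b (Eve): min(46, -3) = -3
c (Eve): min(24, 27, -4) = -4
M1 (Yuki): max(2, -3, -4) = 2
d (Eve): min(28, 41, 5) = 5
e (Eve): min(-38, 27, -4) = -38
f (Eve): min(0, 40) = 0
M2 (Yuki): max(5, -38, 0) = 5
start (Eve): min(2, 5) = 2
At start, Eve picks M1 (lowest: 2).
At M1, Yuki picks a (highest: 2).
At a, Eve picks g (lowest: 2).
Terminal value 2.

g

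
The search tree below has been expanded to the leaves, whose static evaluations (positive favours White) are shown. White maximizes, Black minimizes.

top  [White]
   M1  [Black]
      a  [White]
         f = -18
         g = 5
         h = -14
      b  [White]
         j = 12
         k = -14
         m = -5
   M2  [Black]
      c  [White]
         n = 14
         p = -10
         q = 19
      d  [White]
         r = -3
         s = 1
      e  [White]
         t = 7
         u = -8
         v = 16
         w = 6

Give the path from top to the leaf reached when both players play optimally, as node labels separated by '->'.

top -> M1 -> a -> g

a (White): max(-18, 5, -14) = 5
b (White): max(12, -14, -5) = 12
M1 (Black): min(5, 12) = 5
c (White): max(14, -10, 19) = 19
d (White): max(-3, 1) = 1
e (White): max(7, -8, 16, 6) = 16
M2 (Black): min(19, 1, 16) = 1
top (White): max(5, 1) = 5
At top, White picks M1 (highest: 5).
At M1, Black picks a (lowest: 5).
At a, White picks g (highest: 5).
Terminal value 5.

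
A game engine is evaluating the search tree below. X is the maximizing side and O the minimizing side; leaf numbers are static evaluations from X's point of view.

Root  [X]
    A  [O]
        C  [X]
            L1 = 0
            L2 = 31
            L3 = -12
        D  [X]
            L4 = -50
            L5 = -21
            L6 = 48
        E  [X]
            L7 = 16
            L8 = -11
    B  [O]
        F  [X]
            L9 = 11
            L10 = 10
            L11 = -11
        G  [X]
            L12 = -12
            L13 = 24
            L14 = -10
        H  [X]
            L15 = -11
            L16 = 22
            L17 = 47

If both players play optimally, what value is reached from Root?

16

C (X): max(0, 31, -12) = 31
D (X): max(-50, -21, 48) = 48
E (X): max(16, -11) = 16
A (O): min(31, 48, 16) = 16
F (X): max(11, 10, -11) = 11
G (X): max(-12, 24, -10) = 24
H (X): max(-11, 22, 47) = 47
B (O): min(11, 24, 47) = 11
Root (X): max(16, 11) = 16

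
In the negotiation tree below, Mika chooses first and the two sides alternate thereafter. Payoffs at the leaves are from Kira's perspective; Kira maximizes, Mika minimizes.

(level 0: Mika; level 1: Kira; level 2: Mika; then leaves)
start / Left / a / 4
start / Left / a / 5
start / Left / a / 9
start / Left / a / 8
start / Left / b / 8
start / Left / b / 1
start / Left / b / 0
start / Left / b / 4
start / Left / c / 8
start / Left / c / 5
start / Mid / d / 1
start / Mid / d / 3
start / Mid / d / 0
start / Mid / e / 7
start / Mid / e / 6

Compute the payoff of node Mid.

d (Mika): min(1, 3, 0) = 0
e (Mika): min(7, 6) = 6
Mid (Kira): max(0, 6) = 6

6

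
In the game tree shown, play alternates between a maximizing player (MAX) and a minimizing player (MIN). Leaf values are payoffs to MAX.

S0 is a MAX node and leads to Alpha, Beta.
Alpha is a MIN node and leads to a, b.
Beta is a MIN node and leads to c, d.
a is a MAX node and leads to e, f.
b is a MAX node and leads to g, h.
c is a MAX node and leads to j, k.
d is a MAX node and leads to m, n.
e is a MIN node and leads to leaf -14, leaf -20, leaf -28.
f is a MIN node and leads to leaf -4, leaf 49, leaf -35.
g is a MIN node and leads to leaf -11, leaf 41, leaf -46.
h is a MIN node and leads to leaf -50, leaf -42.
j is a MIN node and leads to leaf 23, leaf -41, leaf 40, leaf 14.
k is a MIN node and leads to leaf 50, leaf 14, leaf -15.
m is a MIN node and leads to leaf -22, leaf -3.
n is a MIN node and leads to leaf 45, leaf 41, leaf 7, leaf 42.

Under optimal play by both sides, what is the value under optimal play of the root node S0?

e (MIN): min(-14, -20, -28) = -28
f (MIN): min(-4, 49, -35) = -35
a (MAX): max(-28, -35) = -28
g (MIN): min(-11, 41, -46) = -46
h (MIN): min(-50, -42) = -50
b (MAX): max(-46, -50) = -46
Alpha (MIN): min(-28, -46) = -46
j (MIN): min(23, -41, 40, 14) = -41
k (MIN): min(50, 14, -15) = -15
c (MAX): max(-41, -15) = -15
m (MIN): min(-22, -3) = -22
n (MIN): min(45, 41, 7, 42) = 7
d (MAX): max(-22, 7) = 7
Beta (MIN): min(-15, 7) = -15
S0 (MAX): max(-46, -15) = -15

-15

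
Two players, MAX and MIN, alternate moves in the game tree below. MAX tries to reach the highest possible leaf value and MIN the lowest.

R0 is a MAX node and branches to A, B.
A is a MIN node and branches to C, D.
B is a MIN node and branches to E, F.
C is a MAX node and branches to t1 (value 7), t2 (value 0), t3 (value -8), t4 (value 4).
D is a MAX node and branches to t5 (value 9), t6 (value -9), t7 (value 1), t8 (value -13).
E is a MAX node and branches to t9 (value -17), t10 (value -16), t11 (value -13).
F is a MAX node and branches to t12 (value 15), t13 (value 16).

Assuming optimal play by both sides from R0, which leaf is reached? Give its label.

C (MAX): max(7, 0, -8, 4) = 7
D (MAX): max(9, -9, 1, -13) = 9
A (MIN): min(7, 9) = 7
E (MAX): max(-17, -16, -13) = -13
F (MAX): max(15, 16) = 16
B (MIN): min(-13, 16) = -13
R0 (MAX): max(7, -13) = 7
At R0, MAX picks A (highest: 7).
At A, MIN picks C (lowest: 7).
At C, MAX picks t1 (highest: 7).
Terminal value 7.

t1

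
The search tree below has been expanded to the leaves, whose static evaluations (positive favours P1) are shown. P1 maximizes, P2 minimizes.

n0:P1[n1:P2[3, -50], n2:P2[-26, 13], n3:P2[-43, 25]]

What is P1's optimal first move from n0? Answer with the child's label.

n2

n1 (P2): min(3, -50) = -50
n2 (P2): min(-26, 13) = -26
n3 (P2): min(-43, 25) = -43
n0 (P1): max(-50, -26, -43) = -26
P1 at n0 wants the highest of {n1=-50, n2=-26, n3=-43}, so chooses n2.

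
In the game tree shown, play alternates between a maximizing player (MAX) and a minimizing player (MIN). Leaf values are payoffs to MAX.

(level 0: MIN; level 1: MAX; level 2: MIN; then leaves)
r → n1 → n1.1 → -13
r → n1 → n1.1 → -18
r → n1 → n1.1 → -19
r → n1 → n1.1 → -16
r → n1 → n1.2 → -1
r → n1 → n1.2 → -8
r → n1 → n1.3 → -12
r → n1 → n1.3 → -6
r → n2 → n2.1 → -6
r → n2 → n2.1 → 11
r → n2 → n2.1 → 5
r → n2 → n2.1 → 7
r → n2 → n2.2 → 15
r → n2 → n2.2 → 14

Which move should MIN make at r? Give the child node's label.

n1

n1.1 (MIN): min(-13, -18, -19, -16) = -19
n1.2 (MIN): min(-1, -8) = -8
n1.3 (MIN): min(-12, -6) = -12
n1 (MAX): max(-19, -8, -12) = -8
n2.1 (MIN): min(-6, 11, 5, 7) = -6
n2.2 (MIN): min(15, 14) = 14
n2 (MAX): max(-6, 14) = 14
r (MIN): min(-8, 14) = -8
MIN at r wants the lowest of {n1=-8, n2=14}, so chooses n1.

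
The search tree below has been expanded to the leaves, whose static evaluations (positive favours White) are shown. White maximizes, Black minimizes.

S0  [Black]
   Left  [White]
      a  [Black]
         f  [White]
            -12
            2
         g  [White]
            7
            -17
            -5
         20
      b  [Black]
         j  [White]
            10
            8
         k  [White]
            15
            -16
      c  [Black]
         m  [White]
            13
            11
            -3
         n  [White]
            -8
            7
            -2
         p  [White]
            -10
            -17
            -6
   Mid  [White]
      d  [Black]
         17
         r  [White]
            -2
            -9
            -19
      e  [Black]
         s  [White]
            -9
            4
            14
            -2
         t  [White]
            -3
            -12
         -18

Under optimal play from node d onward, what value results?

r (White): max(-2, -9, -19) = -2
d (Black): min(17, -2) = -2

-2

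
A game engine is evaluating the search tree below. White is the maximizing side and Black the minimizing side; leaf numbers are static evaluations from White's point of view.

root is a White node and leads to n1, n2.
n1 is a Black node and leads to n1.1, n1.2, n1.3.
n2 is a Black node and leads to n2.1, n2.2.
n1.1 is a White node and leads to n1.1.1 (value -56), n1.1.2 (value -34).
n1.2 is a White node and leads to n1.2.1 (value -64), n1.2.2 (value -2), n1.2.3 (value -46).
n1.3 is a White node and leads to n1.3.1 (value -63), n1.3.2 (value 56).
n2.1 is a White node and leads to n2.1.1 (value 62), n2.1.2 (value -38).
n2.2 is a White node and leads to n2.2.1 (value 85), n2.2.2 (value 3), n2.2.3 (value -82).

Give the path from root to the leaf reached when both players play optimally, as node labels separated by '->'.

root -> n2 -> n2.1 -> n2.1.1

n1.1 (White): max(-56, -34) = -34
n1.2 (White): max(-64, -2, -46) = -2
n1.3 (White): max(-63, 56) = 56
n1 (Black): min(-34, -2, 56) = -34
n2.1 (White): max(62, -38) = 62
n2.2 (White): max(85, 3, -82) = 85
n2 (Black): min(62, 85) = 62
root (White): max(-34, 62) = 62
At root, White picks n2 (highest: 62).
At n2, Black picks n2.1 (lowest: 62).
At n2.1, White picks n2.1.1 (highest: 62).
Terminal value 62.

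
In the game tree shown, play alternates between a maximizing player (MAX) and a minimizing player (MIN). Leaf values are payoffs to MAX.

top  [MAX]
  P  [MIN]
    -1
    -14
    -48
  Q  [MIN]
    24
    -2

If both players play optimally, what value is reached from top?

P (MIN): min(-1, -14, -48) = -48
Q (MIN): min(24, -2) = -2
top (MAX): max(-48, -2) = -2

-2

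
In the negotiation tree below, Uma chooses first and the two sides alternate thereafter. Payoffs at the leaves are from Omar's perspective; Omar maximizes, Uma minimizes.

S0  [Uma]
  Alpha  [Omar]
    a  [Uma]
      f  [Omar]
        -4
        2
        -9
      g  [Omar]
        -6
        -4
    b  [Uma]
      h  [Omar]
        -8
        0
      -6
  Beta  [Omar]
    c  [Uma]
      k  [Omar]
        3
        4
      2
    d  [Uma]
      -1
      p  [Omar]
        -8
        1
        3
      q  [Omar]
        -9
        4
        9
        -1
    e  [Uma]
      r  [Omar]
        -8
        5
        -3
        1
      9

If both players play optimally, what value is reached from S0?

-4

f (Omar): max(-4, 2, -9) = 2
g (Omar): max(-6, -4) = -4
a (Uma): min(2, -4) = -4
h (Omar): max(-8, 0) = 0
b (Uma): min(0, -6) = -6
Alpha (Omar): max(-4, -6) = -4
k (Omar): max(3, 4) = 4
c (Uma): min(4, 2) = 2
p (Omar): max(-8, 1, 3) = 3
q (Omar): max(-9, 4, 9, -1) = 9
d (Uma): min(-1, 3, 9) = -1
r (Omar): max(-8, 5, -3, 1) = 5
e (Uma): min(5, 9) = 5
Beta (Omar): max(2, -1, 5) = 5
S0 (Uma): min(-4, 5) = -4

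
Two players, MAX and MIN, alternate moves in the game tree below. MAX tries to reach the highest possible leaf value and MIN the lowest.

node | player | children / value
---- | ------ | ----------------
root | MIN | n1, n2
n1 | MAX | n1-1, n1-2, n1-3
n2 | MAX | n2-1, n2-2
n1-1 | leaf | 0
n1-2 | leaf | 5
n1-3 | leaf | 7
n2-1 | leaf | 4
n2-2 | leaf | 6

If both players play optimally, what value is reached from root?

6

n1 (MAX): max(0, 5, 7) = 7
n2 (MAX): max(4, 6) = 6
root (MIN): min(7, 6) = 6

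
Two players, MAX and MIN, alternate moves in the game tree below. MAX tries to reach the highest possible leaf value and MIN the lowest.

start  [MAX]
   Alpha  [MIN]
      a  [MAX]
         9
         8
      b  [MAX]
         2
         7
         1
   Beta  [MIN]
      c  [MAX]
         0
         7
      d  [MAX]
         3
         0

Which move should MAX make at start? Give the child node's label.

Alpha

a (MAX): max(9, 8) = 9
b (MAX): max(2, 7, 1) = 7
Alpha (MIN): min(9, 7) = 7
c (MAX): max(0, 7) = 7
d (MAX): max(3, 0) = 3
Beta (MIN): min(7, 3) = 3
start (MAX): max(7, 3) = 7
MAX at start wants the highest of {Alpha=7, Beta=3}, so chooses Alpha.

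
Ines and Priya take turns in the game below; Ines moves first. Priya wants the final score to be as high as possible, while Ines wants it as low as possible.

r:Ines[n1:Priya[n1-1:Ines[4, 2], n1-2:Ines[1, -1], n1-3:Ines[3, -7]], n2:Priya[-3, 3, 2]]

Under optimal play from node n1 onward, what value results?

n1-1 (Ines): min(4, 2) = 2
n1-2 (Ines): min(1, -1) = -1
n1-3 (Ines): min(3, -7) = -7
n1 (Priya): max(2, -1, -7) = 2

2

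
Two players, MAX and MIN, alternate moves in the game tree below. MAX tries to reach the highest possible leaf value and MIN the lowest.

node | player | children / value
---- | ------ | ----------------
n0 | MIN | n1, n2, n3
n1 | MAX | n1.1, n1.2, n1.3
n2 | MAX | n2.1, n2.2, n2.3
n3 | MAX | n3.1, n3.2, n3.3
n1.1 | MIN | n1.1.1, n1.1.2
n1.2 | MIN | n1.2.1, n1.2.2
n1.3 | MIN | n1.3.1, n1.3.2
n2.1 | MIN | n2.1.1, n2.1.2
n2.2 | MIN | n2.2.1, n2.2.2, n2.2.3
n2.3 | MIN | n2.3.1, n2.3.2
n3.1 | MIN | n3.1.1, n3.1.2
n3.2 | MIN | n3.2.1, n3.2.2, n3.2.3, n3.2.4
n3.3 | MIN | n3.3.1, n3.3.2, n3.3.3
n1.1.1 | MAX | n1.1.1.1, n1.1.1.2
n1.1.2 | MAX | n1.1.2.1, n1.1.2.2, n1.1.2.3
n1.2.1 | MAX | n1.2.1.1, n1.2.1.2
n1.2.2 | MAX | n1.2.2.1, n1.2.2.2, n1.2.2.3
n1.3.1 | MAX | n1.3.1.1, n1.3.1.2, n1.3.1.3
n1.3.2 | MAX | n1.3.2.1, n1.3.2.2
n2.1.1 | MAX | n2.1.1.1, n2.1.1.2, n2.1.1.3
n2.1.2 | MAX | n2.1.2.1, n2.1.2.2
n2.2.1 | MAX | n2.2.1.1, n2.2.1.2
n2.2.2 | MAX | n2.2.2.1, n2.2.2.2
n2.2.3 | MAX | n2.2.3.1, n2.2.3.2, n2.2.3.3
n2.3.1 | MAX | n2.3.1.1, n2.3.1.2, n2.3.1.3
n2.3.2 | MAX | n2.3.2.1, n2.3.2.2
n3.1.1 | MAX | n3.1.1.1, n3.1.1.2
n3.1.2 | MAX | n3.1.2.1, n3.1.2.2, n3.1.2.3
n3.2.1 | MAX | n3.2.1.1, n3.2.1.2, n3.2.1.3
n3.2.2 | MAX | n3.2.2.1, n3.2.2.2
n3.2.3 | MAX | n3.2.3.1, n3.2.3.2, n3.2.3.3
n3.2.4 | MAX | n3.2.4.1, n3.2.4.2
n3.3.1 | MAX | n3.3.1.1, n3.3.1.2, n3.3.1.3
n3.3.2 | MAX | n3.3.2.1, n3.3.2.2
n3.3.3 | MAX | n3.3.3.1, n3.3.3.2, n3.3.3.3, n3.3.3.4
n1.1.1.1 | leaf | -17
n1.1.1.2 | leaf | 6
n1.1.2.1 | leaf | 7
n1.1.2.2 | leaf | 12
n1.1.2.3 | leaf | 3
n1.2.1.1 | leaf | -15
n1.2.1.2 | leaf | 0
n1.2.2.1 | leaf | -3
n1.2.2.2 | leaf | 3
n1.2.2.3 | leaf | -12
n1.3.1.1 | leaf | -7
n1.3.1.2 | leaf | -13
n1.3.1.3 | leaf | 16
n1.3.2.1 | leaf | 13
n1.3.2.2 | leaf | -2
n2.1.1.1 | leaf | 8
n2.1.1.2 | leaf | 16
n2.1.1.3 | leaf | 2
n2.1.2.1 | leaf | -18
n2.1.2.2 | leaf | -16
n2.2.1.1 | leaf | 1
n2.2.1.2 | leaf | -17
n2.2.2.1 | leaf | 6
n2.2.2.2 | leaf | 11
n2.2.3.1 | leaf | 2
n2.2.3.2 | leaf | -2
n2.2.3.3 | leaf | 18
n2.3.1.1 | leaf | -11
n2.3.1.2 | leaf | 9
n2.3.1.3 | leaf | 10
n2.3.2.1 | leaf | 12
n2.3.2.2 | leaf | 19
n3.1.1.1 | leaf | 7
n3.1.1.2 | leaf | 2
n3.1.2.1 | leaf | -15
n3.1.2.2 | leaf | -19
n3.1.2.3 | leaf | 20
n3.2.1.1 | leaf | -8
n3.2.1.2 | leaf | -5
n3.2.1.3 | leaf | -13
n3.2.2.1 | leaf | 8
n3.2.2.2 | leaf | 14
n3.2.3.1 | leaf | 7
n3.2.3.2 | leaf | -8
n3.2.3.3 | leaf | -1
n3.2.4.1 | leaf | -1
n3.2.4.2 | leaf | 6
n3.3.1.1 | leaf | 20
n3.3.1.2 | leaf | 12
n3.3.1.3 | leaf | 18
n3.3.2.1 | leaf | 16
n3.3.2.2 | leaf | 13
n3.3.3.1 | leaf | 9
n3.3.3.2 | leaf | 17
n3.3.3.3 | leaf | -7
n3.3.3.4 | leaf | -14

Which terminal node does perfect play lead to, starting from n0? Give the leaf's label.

n2.3.1.3

n1.1.1 (MAX): max(-17, 6) = 6
n1.1.2 (MAX): max(7, 12, 3) = 12
n1.1 (MIN): min(6, 12) = 6
n1.2.1 (MAX): max(-15, 0) = 0
n1.2.2 (MAX): max(-3, 3, -12) = 3
n1.2 (MIN): min(0, 3) = 0
n1.3.1 (MAX): max(-7, -13, 16) = 16
n1.3.2 (MAX): max(13, -2) = 13
n1.3 (MIN): min(16, 13) = 13
n1 (MAX): max(6, 0, 13) = 13
n2.1.1 (MAX): max(8, 16, 2) = 16
n2.1.2 (MAX): max(-18, -16) = -16
n2.1 (MIN): min(16, -16) = -16
n2.2.1 (MAX): max(1, -17) = 1
n2.2.2 (MAX): max(6, 11) = 11
n2.2.3 (MAX): max(2, -2, 18) = 18
n2.2 (MIN): min(1, 11, 18) = 1
n2.3.1 (MAX): max(-11, 9, 10) = 10
n2.3.2 (MAX): max(12, 19) = 19
n2.3 (MIN): min(10, 19) = 10
n2 (MAX): max(-16, 1, 10) = 10
n3.1.1 (MAX): max(7, 2) = 7
n3.1.2 (MAX): max(-15, -19, 20) = 20
n3.1 (MIN): min(7, 20) = 7
n3.2.1 (MAX): max(-8, -5, -13) = -5
n3.2.2 (MAX): max(8, 14) = 14
n3.2.3 (MAX): max(7, -8, -1) = 7
n3.2.4 (MAX): max(-1, 6) = 6
n3.2 (MIN): min(-5, 14, 7, 6) = -5
n3.3.1 (MAX): max(20, 12, 18) = 20
n3.3.2 (MAX): max(16, 13) = 16
n3.3.3 (MAX): max(9, 17, -7, -14) = 17
n3.3 (MIN): min(20, 16, 17) = 16
n3 (MAX): max(7, -5, 16) = 16
n0 (MIN): min(13, 10, 16) = 10
At n0, MIN picks n2 (lowest: 10).
At n2, MAX picks n2.3 (highest: 10).
At n2.3, MIN picks n2.3.1 (lowest: 10).
At n2.3.1, MAX picks n2.3.1.3 (highest: 10).
Terminal value 10.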